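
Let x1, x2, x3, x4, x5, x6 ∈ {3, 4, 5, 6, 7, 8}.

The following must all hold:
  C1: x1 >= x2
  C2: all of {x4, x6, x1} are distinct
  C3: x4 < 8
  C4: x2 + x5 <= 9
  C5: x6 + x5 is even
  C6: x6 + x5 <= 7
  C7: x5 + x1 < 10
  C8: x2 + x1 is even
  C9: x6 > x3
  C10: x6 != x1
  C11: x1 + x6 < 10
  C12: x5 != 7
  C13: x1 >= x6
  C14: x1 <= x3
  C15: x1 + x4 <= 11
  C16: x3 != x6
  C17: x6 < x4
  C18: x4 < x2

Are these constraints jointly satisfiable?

Constraints 1, 9, 14, 17, and 18 give x2 ≤ x1, x1 ≤ x3, x3 < x6, x6 < x4, x4 < x2. Chaining: x2 ≤ x1 ≤ x3 < x6 < x4 < x2, which forces x2 < x2 — impossible.

Unsatisfiable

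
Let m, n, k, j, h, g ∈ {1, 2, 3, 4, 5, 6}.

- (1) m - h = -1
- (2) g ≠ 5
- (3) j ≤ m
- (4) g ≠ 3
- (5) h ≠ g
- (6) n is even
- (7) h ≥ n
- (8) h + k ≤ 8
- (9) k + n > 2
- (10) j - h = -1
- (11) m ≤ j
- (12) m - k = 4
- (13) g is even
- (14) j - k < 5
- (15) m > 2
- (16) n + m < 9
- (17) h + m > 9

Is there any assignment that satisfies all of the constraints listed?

Try m = 5, n = 2, k = 1, j = 5, h = 6, g = 2.
Check constraint 1: m - h = -1; constraint 8: h + k = 7; constraint 9: k + n = 3. The remaining constraints are straightforward to verify.

Satisfiable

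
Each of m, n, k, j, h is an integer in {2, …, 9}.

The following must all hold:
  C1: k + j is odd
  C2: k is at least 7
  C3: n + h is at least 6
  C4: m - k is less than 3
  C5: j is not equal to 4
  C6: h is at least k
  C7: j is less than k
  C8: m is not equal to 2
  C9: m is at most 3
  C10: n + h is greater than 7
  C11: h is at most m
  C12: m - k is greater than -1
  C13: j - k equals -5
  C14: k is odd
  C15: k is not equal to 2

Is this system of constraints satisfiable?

Unsatisfiable

From constraints 2 and 6: h ≥ k and k ≥ 7, so h ≥ 7. From constraints 9 and 11: h ≤ m and m ≤ 3, so h ≤ 3. But 3 < 7, so no value of h works.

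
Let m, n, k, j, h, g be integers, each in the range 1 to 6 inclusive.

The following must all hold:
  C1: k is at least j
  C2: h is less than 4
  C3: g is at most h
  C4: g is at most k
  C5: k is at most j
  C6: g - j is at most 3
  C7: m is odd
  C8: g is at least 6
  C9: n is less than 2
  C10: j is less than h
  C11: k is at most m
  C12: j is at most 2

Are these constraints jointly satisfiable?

From constraints 4 and 8: k ≥ g and g ≥ 6, so k ≥ 6. From constraints 5 and 12: k ≤ j and j ≤ 2, so k ≤ 2. But 2 < 6, so no value of k works.

Unsatisfiable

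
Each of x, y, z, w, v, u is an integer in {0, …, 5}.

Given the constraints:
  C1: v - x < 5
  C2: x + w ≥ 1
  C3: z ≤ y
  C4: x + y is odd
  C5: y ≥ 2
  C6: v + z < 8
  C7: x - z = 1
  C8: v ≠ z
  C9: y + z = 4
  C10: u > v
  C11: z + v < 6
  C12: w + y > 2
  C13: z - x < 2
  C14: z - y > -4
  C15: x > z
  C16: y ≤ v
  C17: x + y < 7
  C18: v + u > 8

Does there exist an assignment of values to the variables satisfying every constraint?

The assignment x = 2, y = 3, z = 1, w = 1, v = 4, u = 5 works:
  constraint 1 holds since v - x = 2.
  constraint 2 holds since x + w = 3.
  constraint 6 holds since v + z = 5.
The rest check out directly.

Satisfiable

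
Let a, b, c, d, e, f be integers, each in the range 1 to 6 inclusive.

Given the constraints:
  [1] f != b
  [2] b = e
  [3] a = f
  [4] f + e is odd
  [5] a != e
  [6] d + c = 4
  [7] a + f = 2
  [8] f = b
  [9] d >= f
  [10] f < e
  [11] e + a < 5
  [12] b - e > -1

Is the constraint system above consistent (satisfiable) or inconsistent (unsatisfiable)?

Unsatisfiable

From constraints 2, 3, and 8, a = f = b = e, so a = e. But constraint 5 says a ≠ e. Contradiction.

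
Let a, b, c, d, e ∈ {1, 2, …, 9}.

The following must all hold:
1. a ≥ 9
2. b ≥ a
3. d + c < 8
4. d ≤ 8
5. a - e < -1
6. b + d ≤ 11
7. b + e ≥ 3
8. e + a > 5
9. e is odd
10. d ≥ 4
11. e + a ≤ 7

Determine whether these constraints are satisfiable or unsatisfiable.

From constraints 1 and 2: b ≥ a ≥ 9. From constraint 10: d ≥ 4. Hence b + d ≥ 13. But constraint 6 requires b + d ≤ 11, and 11 < 13. Contradiction.

Unsatisfiable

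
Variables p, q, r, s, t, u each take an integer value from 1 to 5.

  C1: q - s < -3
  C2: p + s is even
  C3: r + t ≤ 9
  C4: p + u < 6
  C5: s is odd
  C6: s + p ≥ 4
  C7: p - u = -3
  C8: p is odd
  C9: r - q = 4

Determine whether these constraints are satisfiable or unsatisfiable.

Setting (p, q, r, s, t, u) = (1, 1, 5, 5, 3, 4) satisfies everything: constraint 1: q - s = -4; constraint 3: r + t = 8, and the others follow.

Satisfiable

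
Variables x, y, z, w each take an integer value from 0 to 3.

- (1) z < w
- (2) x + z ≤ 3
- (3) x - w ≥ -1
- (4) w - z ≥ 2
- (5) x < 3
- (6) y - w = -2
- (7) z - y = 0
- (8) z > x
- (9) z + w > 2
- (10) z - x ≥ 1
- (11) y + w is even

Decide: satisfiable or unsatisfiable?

Unsatisfiable

Constraints 3, 4, and 10 give w − z ≥ 2, z − x ≥ 1, x − w ≥ -1.
Adding all 3 inequalities: the left sides telescope to 0, and the right sides sum to 2 + 1 + (-1) = 2. So 0 ≥ 2, which is false.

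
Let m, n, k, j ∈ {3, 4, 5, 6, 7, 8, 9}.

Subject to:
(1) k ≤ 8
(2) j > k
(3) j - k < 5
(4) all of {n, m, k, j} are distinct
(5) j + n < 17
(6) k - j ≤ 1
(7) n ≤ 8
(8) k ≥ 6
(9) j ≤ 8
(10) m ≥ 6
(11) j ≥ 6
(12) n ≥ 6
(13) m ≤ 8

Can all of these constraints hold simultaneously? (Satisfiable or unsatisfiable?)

Unsatisfiable

Constraints 1, 7, 8, 9, 10, 11, 12, and 13 confine each of n, m, k, j to the 3 values {6, …, 8}.
Constraint 4 requires all 4 of them to be distinct, but only 3 values are available — impossible by the pigeonhole principle.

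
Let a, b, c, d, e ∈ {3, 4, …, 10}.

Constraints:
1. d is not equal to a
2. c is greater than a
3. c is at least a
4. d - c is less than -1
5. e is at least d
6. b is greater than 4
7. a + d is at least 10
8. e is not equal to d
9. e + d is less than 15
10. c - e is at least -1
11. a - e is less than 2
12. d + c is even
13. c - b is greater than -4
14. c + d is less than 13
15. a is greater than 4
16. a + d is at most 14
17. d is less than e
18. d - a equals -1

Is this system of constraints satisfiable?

Try a = 6, b = 9, c = 7, d = 5, e = 7.
Check constraint 4: d - c = -2; constraint 7: a + d = 11; constraint 9: e + d = 12. The remaining constraints are straightforward to verify.

Satisfiable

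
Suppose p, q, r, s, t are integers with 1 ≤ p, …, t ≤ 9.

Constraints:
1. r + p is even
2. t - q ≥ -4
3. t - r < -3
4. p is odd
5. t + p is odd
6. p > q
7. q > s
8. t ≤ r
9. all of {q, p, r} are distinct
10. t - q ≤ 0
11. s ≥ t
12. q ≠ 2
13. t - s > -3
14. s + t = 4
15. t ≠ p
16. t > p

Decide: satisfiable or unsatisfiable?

Constraints 6, 7, 11, and 16 give q < p, p < t, t ≤ s, s < q. Chaining: q < p < t ≤ s < q, which forces q < q — impossible.

Unsatisfiable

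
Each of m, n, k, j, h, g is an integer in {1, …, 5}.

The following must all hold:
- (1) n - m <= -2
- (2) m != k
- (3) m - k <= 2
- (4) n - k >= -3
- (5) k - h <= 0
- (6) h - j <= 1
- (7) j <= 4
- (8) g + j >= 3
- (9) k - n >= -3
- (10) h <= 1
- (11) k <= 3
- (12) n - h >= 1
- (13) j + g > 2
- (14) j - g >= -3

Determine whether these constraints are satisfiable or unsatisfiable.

Unsatisfiable

Constraints 1, 3, 5, and 12 give m − n ≥ 2, n − h ≥ 1, h − k ≥ 0, k − m ≥ -2.
Adding all 4 inequalities: the left sides telescope to 0, and the right sides sum to 2 + 1 + 0 + (-2) = 1. So 0 ≥ 1, which is false.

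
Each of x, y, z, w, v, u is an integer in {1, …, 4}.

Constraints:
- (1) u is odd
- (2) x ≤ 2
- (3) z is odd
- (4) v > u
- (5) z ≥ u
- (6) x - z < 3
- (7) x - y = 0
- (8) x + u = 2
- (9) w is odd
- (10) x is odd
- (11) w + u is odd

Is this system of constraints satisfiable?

Unsatisfiable

Constraint 9 makes w odd and constraint 1 makes u odd, so w + u must be even. Constraint 11 says w + u is odd — contradiction.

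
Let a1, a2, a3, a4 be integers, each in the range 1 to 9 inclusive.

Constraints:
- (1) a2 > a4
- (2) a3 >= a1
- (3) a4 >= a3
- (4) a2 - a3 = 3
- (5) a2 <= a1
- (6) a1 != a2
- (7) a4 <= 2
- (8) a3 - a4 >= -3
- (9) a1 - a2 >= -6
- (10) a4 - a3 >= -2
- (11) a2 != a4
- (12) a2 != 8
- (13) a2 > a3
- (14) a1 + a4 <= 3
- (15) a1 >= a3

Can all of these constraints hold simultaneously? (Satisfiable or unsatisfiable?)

Unsatisfiable

Constraints 1, 2, 3, and 5 give a4 < a2, a2 ≤ a1, a1 ≤ a3, a3 ≤ a4. Chaining: a4 < a2 ≤ a1 ≤ a3 ≤ a4, which forces a4 < a4 — impossible.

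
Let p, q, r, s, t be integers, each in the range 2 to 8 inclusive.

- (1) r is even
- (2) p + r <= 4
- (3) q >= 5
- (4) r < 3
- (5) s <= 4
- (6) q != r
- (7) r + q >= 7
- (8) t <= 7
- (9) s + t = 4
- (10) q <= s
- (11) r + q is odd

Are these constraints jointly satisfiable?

Unsatisfiable

From constraints 3 and 10: s ≥ q and q ≥ 5, so s ≥ 5. From constraint 5: s ≤ 4. But 4 < 5, so no value of s works.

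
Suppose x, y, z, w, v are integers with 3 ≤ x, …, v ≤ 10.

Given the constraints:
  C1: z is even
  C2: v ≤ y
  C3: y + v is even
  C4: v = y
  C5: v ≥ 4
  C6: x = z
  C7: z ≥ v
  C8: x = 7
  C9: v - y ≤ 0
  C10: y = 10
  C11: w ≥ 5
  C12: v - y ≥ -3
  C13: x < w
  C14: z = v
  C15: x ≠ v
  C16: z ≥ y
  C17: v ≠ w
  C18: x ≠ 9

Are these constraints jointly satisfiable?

Unsatisfiable

Constraint 8 fixes x = 7 and constraint 10 fixes y = 10. Constraints 4, 6, and 14 give x = z = v = y, so x = y. But 7 ≠ 10 — contradiction.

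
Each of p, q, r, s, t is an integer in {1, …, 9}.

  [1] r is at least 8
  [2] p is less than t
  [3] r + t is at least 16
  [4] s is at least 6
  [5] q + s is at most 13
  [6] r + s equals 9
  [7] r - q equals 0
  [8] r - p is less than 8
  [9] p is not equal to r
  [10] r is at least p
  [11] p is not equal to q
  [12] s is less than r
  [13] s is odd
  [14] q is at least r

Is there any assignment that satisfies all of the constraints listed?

From constraints 1 and 14: q ≥ r ≥ 8. From constraint 4: s ≥ 6. Hence q + s ≥ 14. But constraint 5 requires q + s ≤ 13, and 13 < 14. Contradiction.

Unsatisfiable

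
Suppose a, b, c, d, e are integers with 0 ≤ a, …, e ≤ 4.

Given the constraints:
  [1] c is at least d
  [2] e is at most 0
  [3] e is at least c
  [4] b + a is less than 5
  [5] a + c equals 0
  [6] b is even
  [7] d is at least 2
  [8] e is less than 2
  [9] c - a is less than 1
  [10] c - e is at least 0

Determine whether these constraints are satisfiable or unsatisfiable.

Unsatisfiable

From constraints 1 and 7: c ≥ d and d ≥ 2, so c ≥ 2. From constraints 2 and 3: c ≤ e and e ≤ 0, so c ≤ 0. But 0 < 2, so no value of c works.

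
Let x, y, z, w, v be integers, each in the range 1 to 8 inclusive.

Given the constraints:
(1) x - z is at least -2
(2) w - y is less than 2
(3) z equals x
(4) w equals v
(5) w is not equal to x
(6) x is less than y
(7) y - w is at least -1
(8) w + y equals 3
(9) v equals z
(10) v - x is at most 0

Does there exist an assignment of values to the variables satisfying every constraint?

From constraints 3, 4, and 9, w = v = z = x, so w = x. But constraint 5 says w ≠ x. Contradiction.

Unsatisfiable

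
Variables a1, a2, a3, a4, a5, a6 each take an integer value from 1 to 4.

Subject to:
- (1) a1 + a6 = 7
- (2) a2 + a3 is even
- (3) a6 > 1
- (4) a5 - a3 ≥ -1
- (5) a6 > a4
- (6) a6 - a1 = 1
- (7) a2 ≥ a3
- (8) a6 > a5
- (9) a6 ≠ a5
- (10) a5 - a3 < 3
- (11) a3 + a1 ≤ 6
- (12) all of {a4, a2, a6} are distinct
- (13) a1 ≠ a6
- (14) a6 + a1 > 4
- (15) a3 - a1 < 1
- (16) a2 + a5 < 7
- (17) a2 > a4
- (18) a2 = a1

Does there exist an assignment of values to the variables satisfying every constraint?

The assignment a1 = 3, a2 = 3, a3 = 1, a4 = 2, a5 = 2, a6 = 4 works:
  constraint 1 holds since a1 + a6 = 7.
  constraint 4 holds since a5 - a3 = 1.
The rest check out directly.

Satisfiable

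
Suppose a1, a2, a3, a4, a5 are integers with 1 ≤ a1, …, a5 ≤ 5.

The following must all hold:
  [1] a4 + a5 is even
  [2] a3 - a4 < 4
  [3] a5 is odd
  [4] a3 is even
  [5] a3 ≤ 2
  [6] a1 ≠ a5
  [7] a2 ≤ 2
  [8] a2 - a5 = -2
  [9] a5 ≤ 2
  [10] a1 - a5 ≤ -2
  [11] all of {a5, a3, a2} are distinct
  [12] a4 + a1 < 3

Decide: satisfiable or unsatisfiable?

Constraints 5, 7, and 9 confine each of a5, a3, a2 to the 2 values {1, 2} (the domain already gives each ≥ 1).
Constraint 11 requires all 3 of them to be distinct, but only 2 values are available — impossible by the pigeonhole principle.

Unsatisfiable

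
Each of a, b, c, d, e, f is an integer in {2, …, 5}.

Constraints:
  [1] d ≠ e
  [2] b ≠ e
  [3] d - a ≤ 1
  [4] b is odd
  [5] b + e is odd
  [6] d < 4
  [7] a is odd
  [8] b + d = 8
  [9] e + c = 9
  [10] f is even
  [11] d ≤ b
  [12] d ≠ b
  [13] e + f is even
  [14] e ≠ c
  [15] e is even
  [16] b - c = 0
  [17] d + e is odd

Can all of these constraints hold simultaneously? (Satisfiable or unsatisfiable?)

Satisfiable

Setting (a, b, c, d, e, f) = (5, 5, 5, 3, 4, 2) satisfies everything: constraint 3: d - a = -2; constraint 8: b + d = 8, and the others follow.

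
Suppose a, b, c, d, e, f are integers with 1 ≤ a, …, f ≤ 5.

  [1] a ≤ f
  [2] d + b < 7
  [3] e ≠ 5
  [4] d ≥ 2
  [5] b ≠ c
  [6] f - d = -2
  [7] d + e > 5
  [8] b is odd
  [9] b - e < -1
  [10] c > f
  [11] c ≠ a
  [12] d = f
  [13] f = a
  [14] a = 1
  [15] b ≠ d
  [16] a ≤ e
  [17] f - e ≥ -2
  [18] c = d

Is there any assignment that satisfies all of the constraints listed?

From constraints 12, 13, and 18, c = d = f = a, so c = a. But constraint 11 says c ≠ a. Contradiction.

Unsatisfiable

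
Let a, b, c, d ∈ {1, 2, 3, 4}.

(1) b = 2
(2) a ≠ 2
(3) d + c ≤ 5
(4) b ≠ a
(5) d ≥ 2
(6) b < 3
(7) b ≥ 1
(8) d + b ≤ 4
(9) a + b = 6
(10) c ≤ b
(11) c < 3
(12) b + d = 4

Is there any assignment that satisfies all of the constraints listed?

Satisfiable

Setting (a, b, c, d) = (4, 2, 1, 2) satisfies everything: constraint 3: d + c = 3; constraint 8: d + b = 4, and the others follow.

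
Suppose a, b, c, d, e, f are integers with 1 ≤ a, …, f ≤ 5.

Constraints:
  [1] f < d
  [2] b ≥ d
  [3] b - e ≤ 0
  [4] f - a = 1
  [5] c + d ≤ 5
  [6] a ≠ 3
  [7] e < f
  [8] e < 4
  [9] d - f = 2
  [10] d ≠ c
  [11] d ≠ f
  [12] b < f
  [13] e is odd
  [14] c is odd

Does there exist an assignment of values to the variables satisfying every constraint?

Constraints 1, 2, 3, and 7 give b ≤ e, e < f, f < d, d ≤ b. Chaining: b ≤ e < f < d ≤ b, which forces b < b — impossible.

Unsatisfiable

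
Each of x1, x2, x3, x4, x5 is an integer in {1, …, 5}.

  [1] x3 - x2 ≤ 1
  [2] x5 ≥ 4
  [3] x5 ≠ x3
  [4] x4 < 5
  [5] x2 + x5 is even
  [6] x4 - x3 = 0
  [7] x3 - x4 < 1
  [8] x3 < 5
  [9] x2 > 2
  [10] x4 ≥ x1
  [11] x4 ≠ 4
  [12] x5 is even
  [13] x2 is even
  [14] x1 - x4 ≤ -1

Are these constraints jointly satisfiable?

Try x1 = 1, x2 = 4, x3 = 2, x4 = 2, x5 = 4.
Check constraint 1: x3 - x2 = -2; constraint 6: x4 - x3 = 0; constraint 7: x3 - x4 = 0. The remaining constraints are straightforward to verify.

Satisfiable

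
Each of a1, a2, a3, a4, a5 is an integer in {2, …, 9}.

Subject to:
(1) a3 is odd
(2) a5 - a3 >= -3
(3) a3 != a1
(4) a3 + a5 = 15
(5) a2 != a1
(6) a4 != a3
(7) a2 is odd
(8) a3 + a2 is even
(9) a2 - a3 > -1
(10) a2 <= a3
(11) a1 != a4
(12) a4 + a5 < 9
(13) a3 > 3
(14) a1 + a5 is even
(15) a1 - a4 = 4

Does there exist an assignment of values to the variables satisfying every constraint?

Setting (a1, a2, a3, a4, a5) = (6, 9, 9, 2, 6) satisfies everything: constraint 2: a5 - a3 = -3; constraint 4: a3 + a5 = 15; constraint 9: a2 - a3 = 0, and the others follow.

Satisfiable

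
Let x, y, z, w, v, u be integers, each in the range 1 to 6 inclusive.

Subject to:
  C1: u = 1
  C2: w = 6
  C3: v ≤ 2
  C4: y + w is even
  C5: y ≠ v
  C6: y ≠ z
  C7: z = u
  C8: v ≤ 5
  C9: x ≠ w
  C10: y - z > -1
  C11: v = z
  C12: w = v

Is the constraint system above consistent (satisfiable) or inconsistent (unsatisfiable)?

Unsatisfiable

Constraint 2 fixes w = 6 and constraint 1 fixes u = 1. Constraints 7, 11, and 12 give w = v = z = u, so w = u. But 6 ≠ 1 — contradiction.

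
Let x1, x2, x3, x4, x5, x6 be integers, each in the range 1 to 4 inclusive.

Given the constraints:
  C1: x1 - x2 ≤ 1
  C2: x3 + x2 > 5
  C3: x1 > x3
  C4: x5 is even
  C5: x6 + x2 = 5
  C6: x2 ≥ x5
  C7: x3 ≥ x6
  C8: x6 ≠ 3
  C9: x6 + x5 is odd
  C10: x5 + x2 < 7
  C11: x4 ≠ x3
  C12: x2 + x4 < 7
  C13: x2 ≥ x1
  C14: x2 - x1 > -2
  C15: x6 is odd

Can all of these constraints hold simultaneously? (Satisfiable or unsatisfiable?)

Take x1 = 4, x2 = 4, x3 = 2, x4 = 1, x5 = 2, x6 = 1. Then constraint 1: x1 - x2 = 0; constraint 2: x3 + x2 = 6, and every other listed constraint is also met.

Satisfiable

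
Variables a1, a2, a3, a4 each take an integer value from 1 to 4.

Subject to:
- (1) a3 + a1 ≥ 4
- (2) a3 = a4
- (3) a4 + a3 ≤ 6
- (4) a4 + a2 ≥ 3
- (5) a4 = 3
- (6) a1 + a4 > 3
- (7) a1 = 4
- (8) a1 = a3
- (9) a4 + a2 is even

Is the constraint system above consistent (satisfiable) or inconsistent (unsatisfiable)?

Unsatisfiable

Constraint 7 fixes a1 = 4 and constraint 5 fixes a4 = 3. Constraints 2 and 8 give a1 = a3 = a4, so a1 = a4. But 4 ≠ 3 — contradiction.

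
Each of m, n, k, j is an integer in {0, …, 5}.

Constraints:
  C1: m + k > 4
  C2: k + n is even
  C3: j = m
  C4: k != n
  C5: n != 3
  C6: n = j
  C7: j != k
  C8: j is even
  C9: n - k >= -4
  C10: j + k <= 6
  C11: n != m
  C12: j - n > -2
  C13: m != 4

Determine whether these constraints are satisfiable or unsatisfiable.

Unsatisfiable

From constraints 3 and 6, n = j = m, so n = m. But constraint 11 says n ≠ m. Contradiction.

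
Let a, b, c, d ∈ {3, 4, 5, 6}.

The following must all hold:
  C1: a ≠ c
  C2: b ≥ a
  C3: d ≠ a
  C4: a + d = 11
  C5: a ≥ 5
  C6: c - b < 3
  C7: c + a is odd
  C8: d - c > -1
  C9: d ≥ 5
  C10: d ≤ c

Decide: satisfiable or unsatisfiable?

Try a = 5, b = 6, c = 6, d = 6.
Check constraint 4: a + d = 11; constraint 6: c - b = 0; constraint 8: d - c = 0. The remaining constraints are straightforward to verify.

Satisfiable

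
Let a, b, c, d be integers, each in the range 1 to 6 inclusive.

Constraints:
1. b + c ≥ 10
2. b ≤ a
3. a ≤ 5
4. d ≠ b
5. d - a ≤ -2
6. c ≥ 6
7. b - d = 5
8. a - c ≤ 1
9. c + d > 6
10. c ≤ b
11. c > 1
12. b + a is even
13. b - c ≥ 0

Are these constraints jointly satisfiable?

From constraints 6 and 10: b ≥ c and c ≥ 6, so b ≥ 6. From constraints 2 and 3: b ≤ a and a ≤ 5, so b ≤ 5. But 5 < 6, so no value of b works.

Unsatisfiable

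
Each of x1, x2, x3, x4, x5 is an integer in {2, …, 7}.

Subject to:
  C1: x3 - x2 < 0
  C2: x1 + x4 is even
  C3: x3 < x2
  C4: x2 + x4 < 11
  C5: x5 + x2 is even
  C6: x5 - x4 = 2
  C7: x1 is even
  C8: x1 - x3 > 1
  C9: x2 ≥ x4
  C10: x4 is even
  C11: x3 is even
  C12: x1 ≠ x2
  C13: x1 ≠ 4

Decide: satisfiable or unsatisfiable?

Satisfiable

Setting (x1, x2, x3, x4, x5) = (6, 4, 2, 4, 6) satisfies everything: constraint 1: x3 - x2 = -2; constraint 4: x2 + x4 = 8; constraint 6: x5 - x4 = 2, and the others follow.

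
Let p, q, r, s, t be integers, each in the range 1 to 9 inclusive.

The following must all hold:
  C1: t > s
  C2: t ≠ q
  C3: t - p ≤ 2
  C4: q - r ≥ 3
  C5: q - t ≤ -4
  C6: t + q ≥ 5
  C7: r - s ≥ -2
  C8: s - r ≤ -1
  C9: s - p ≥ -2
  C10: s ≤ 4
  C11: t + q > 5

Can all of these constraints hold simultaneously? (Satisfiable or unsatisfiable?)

Constraints 3, 4, 5, 7, and 9 give r − s ≥ -2, s − p ≥ -2, p − t ≥ -2, t − q ≥ 4, q − r ≥ 3.
Adding all 5 inequalities: the left sides telescope to 0, and the right sides sum to (-2) + (-2) + (-2) + 4 + 3 = 1. So 0 ≥ 1, which is false.

Unsatisfiable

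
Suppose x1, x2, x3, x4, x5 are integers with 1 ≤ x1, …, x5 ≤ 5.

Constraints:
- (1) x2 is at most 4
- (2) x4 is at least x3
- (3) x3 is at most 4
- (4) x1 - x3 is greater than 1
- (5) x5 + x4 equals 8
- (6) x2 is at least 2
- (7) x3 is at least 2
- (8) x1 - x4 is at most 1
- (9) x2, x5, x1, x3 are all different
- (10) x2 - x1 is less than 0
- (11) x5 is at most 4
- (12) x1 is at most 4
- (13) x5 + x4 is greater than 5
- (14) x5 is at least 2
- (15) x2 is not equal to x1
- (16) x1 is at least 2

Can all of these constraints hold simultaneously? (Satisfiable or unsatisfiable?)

Constraints 1, 3, 6, 7, 11, 12, 14, and 16 confine each of x2, x5, x1, x3 to the 3 values {2, …, 4}.
Constraint 9 requires all 4 of them to be distinct, but only 3 values are available — impossible by the pigeonhole principle.

Unsatisfiable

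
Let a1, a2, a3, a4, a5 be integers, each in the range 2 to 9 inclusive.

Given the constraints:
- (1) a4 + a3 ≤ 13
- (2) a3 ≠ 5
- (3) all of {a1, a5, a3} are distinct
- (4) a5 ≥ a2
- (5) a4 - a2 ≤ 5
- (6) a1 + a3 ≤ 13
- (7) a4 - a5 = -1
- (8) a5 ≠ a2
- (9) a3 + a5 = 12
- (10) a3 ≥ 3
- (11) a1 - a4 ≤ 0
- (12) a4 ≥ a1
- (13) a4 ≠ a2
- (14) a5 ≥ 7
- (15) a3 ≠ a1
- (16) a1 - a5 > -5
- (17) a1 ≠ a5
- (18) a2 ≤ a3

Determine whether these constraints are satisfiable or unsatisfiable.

Take a1 = 6, a2 = 3, a3 = 4, a4 = 7, a5 = 8. Then constraint 1: a4 + a3 = 11; constraint 5: a4 - a2 = 4; constraint 6: a1 + a3 = 10, and every other listed constraint is also met.

Satisfiable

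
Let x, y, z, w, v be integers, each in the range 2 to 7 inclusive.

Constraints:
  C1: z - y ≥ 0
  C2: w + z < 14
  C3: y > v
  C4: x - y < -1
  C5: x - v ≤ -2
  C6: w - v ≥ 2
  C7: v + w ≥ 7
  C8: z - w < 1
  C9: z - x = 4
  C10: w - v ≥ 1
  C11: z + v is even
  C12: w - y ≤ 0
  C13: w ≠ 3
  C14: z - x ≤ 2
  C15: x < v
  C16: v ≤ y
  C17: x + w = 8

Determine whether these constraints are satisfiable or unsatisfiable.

Unsatisfiable

Constraints 1, 5, 6, 12, and 14 give x − z ≥ -2, z − y ≥ 0, y − w ≥ 0, w − v ≥ 2, v − x ≥ 2.
Adding all 5 inequalities: the left sides telescope to 0, and the right sides sum to (-2) + 0 + 0 + 2 + 2 = 2. So 0 ≥ 2, which is false.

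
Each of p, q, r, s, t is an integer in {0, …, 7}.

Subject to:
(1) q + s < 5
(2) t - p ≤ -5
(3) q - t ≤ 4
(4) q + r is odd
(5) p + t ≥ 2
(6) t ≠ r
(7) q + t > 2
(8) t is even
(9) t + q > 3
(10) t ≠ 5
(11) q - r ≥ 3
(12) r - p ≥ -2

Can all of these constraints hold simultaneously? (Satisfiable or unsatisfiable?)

Unsatisfiable

Constraints 2, 3, 11, and 12 give q − r ≥ 3, r − p ≥ -2, p − t ≥ 5, t − q ≥ -4.
Adding all 4 inequalities: the left sides telescope to 0, and the right sides sum to 3 + (-2) + 5 + (-4) = 2. So 0 ≥ 2, which is false.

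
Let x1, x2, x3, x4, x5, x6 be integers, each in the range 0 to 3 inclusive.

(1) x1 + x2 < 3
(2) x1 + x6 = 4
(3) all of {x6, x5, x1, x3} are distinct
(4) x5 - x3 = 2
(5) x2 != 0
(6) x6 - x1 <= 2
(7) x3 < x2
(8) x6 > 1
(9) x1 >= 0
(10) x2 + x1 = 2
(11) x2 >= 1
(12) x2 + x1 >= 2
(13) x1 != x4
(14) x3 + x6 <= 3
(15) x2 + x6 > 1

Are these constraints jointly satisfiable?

One satisfying assignment is x1 = 1, x2 = 1, x3 = 0, x4 = 2, x5 = 2, x6 = 3.
For the less obvious constraints — constraint 1: x1 + x2 = 2; constraint 2: x1 + x6 = 4; constraint 4: x5 - x3 = 2 — and the others hold by inspection.

Satisfiable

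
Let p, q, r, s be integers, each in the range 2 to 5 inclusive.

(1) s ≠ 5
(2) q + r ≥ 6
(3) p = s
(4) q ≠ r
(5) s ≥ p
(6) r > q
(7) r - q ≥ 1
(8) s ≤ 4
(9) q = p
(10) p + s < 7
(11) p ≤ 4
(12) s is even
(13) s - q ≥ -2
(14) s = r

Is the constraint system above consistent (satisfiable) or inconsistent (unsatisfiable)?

From constraints 3, 9, and 14, q = p = s = r, so q = r. But constraint 4 says q ≠ r. Contradiction.

Unsatisfiable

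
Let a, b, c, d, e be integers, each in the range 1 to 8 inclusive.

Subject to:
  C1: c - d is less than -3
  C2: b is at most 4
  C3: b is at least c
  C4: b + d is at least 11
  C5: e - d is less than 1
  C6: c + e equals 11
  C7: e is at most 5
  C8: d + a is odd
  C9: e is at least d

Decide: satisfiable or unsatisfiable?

From constraint 2: b ≤ 4. From constraints 7 and 9: d ≤ e ≤ 5. Hence b + d ≤ 9. But constraint 4 requires b + d ≥ 11, and 11 > 9. Contradiction.

Unsatisfiable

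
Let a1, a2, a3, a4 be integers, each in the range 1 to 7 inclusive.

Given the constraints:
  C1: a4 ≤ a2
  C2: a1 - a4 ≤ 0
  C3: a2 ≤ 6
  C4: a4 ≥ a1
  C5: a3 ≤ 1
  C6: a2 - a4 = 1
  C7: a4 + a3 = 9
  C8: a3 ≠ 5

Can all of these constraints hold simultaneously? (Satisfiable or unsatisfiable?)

Unsatisfiable

From constraints 1 and 3: a4 ≤ a2 ≤ 6. From constraint 5: a3 ≤ 1. Hence a4 + a3 ≤ 7. But constraint 7 requires a4 + a3 = 9, and 9 > 7. Contradiction.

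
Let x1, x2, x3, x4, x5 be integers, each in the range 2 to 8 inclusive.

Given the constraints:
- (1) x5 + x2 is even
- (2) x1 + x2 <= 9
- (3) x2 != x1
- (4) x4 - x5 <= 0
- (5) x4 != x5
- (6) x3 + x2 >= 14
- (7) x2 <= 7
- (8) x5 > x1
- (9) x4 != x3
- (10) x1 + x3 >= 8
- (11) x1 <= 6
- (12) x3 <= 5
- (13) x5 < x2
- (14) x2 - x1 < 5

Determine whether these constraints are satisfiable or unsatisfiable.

From constraint 12: x3 ≤ 5. From constraint 7: x2 ≤ 7. Hence x3 + x2 ≤ 12. But constraint 6 requires x3 + x2 ≥ 14, and 14 > 12. Contradiction.

Unsatisfiable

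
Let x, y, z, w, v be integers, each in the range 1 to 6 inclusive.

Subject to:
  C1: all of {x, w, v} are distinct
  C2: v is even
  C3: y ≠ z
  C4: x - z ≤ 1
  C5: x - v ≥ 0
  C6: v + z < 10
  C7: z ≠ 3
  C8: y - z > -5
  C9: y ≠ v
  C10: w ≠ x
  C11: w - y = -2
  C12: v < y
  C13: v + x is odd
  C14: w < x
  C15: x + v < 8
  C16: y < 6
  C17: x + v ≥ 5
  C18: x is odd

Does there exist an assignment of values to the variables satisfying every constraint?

Setting (x, y, z, w, v) = (5, 3, 6, 1, 2) satisfies everything: constraint 4: x - z = -1; constraint 5: x - v = 3, and the others follow.

Satisfiable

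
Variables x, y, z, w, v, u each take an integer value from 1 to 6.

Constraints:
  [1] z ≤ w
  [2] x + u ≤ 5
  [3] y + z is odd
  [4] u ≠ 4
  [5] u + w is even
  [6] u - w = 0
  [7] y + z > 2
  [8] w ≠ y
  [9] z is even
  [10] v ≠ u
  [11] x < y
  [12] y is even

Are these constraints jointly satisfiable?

Unsatisfiable

Constraint 12 makes y even and constraint 9 makes z even, so y + z must be even. Constraint 3 says y + z is odd — contradiction.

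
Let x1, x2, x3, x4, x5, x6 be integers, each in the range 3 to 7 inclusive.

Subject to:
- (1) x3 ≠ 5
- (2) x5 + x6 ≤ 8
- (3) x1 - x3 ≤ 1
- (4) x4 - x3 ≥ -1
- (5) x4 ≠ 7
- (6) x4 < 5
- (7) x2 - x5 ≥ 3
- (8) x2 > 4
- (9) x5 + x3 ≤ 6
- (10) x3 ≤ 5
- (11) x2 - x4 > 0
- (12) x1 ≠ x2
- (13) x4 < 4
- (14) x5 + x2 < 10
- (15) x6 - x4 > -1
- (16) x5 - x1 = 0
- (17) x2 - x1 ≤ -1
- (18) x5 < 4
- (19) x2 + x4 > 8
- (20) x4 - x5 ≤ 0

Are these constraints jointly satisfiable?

Unsatisfiable

Constraints 3, 4, 7, 17, and 20 give x2 − x5 ≥ 3, x5 − x4 ≥ 0, x4 − x3 ≥ -1, x3 − x1 ≥ -1, x1 − x2 ≥ 1.
Adding all 5 inequalities: the left sides telescope to 0, and the right sides sum to 3 + 0 + (-1) + (-1) + 1 = 2. So 0 ≥ 2, which is false.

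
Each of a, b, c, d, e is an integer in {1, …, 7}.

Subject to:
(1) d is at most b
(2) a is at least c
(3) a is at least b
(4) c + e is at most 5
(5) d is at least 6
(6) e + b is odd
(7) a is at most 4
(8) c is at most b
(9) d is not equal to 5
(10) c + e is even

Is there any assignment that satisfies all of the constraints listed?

Unsatisfiable

From constraints 1 and 5: b ≥ d and d ≥ 6, so b ≥ 6. From constraints 3 and 7: b ≤ a and a ≤ 4, so b ≤ 4. But 4 < 6, so no value of b works.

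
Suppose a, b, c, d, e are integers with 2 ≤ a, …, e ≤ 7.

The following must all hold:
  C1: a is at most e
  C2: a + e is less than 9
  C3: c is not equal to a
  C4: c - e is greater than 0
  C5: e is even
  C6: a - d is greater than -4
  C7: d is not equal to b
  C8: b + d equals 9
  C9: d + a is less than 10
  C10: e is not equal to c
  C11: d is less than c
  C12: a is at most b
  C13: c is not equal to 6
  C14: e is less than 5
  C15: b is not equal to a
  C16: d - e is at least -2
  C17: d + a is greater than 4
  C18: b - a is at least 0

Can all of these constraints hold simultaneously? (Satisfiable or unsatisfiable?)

Satisfiable

The assignment a = 2, b = 4, c = 7, d = 5, e = 4 works:
  constraint 2 holds since a + e = 6.
  constraint 4 holds since c - e = 3.
  constraint 6 holds since a - d = -3.
The rest check out directly.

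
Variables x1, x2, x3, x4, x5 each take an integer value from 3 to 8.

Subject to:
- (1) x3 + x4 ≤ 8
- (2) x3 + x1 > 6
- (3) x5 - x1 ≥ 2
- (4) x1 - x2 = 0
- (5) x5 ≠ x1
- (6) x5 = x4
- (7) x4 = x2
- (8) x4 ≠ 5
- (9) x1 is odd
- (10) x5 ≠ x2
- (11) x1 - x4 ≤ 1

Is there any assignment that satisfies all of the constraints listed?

From constraints 6 and 7, x5 = x4 = x2, so x5 = x2. But constraint 10 says x5 ≠ x2. Contradiction.

Unsatisfiable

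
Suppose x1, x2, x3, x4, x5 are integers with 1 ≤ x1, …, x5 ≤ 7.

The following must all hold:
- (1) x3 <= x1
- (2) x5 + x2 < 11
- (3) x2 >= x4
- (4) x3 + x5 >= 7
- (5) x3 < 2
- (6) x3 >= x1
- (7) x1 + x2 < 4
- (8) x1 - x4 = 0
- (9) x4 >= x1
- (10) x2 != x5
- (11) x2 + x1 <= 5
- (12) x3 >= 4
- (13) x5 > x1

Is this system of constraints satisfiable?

Unsatisfiable

From constraint 12: x3 ≥ 4. From constraint 5: x3 ≤ 1. But 1 < 4, so no value of x3 works.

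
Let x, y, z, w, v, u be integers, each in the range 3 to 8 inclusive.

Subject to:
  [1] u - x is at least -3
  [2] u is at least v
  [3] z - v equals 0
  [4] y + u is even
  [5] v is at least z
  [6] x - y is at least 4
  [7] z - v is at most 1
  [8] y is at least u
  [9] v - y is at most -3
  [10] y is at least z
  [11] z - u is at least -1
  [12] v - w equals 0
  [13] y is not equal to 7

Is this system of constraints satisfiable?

Constraints 1, 6, 7, 9, and 11 give u − x ≥ -3, x − y ≥ 4, y − v ≥ 3, v − z ≥ -1, z − u ≥ -1.
Adding all 5 inequalities: the left sides telescope to 0, and the right sides sum to (-3) + 4 + 3 + (-1) + (-1) = 2. So 0 ≥ 2, which is false.

Unsatisfiable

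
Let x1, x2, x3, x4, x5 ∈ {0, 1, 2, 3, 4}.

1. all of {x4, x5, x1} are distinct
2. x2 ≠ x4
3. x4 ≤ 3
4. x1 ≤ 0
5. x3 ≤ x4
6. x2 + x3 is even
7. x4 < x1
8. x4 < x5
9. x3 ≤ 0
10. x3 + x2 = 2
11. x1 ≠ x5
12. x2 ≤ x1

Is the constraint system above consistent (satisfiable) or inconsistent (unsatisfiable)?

From constraint 9: x3 ≤ 0. From constraints 4 and 12: x2 ≤ x1 ≤ 0. Hence x3 + x2 ≤ 0. But constraint 10 requires x3 + x2 = 2, and 2 > 0. Contradiction.

Unsatisfiable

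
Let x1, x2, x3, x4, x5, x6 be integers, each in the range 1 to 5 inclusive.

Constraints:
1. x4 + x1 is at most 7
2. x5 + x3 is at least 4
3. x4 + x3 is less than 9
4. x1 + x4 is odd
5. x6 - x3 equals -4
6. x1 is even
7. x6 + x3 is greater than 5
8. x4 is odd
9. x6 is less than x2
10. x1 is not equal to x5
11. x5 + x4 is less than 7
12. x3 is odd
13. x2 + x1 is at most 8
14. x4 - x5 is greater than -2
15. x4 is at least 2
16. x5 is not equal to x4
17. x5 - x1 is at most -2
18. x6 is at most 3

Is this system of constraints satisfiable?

Satisfiable

Try x1 = 4, x2 = 3, x3 = 5, x4 = 3, x5 = 2, x6 = 1.
Check constraint 1: x4 + x1 = 7; constraint 2: x5 + x3 = 7; constraint 3: x4 + x3 = 8. The remaining constraints are straightforward to verify.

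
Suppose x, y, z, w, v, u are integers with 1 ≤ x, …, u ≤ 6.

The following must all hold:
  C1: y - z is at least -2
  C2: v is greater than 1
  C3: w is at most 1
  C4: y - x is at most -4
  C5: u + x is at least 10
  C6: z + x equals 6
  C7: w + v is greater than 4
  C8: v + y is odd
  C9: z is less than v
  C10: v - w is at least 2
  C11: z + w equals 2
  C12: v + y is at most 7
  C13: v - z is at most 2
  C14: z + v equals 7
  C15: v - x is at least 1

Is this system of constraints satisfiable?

Unsatisfiable

Constraints 1, 4, 13, and 15 give v − x ≥ 1, x − y ≥ 4, y − z ≥ -2, z − v ≥ -2.
Adding all 4 inequalities: the left sides telescope to 0, and the right sides sum to 1 + 4 + (-2) + (-2) = 1. So 0 ≥ 1, which is false.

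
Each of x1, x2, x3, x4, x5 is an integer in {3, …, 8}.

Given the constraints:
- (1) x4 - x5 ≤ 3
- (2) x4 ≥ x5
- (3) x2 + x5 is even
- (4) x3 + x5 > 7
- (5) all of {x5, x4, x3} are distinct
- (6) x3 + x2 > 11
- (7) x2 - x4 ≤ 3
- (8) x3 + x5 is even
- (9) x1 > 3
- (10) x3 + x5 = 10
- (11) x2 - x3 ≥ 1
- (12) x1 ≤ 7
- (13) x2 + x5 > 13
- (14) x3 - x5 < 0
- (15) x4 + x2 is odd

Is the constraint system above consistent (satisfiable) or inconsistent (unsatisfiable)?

Satisfiable

Setting (x1, x2, x3, x4, x5) = (7, 8, 4, 7, 6) satisfies everything: constraint 1: x4 - x5 = 1; constraint 4: x3 + x5 = 10, and the others follow.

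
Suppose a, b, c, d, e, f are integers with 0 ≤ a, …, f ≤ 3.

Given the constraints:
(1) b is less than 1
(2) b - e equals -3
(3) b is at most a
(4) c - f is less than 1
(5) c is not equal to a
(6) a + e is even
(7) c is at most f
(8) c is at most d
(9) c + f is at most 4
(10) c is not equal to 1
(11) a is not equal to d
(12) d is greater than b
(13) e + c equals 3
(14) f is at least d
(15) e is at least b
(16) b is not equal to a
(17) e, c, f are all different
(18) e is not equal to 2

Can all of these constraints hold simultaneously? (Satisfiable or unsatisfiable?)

Satisfiable

Setting (a, b, c, d, e, f) = (3, 0, 0, 1, 3, 1) satisfies everything: constraint 2: b - e = -3; constraint 4: c - f = -1; constraint 9: c + f = 1, and the others follow.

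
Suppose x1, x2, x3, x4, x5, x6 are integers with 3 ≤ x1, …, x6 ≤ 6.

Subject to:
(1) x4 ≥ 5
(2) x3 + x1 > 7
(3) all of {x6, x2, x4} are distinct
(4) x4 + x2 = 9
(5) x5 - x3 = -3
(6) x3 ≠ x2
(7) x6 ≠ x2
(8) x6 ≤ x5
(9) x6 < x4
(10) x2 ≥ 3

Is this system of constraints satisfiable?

Take x1 = 4, x2 = 4, x3 = 6, x4 = 5, x5 = 3, x6 = 3. Then constraint 2: x3 + x1 = 10; constraint 4: x4 + x2 = 9, and every other listed constraint is also met.

Satisfiable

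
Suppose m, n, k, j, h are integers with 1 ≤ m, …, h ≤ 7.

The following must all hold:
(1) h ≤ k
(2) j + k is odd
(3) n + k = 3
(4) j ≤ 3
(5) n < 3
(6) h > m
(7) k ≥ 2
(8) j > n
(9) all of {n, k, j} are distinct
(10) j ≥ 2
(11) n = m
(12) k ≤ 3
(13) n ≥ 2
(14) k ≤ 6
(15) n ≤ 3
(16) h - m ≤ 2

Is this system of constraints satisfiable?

Constraints 4, 7, 10, 12, 13, and 15 confine each of n, k, j to the 2 values {2, 3}.
Constraint 9 requires all 3 of them to be distinct, but only 2 values are available — impossible by the pigeonhole principle.

Unsatisfiable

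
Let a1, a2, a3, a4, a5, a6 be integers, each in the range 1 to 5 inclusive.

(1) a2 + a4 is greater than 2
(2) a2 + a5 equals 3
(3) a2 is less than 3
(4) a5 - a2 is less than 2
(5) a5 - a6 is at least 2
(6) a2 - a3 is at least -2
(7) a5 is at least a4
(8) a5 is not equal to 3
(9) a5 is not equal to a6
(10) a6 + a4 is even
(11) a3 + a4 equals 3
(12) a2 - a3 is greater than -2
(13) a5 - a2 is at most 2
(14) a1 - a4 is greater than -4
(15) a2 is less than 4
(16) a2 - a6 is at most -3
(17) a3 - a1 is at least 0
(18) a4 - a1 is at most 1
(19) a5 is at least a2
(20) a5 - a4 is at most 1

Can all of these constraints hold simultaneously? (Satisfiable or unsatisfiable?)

Constraints 5, 6, 16, 17, 18, and 20 give a2 − a3 ≥ -2, a3 − a1 ≥ 0, a1 − a4 ≥ -1, a4 − a5 ≥ -1, a5 − a6 ≥ 2, a6 − a2 ≥ 3.
Adding all 6 inequalities: the left sides telescope to 0, and the right sides sum to (-2) + 0 + (-1) + (-1) + 2 + 3 = 1. So 0 ≥ 1, which is false.

Unsatisfiable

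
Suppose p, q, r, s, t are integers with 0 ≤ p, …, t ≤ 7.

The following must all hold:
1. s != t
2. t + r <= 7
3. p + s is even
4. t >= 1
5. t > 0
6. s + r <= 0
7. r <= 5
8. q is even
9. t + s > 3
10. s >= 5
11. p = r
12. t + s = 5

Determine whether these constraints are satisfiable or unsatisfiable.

Unsatisfiable

From constraint 4: t ≥ 1. From constraint 10: s ≥ 5. Hence t + s ≥ 6. But constraint 12 requires t + s = 5, and 5 < 6. Contradiction.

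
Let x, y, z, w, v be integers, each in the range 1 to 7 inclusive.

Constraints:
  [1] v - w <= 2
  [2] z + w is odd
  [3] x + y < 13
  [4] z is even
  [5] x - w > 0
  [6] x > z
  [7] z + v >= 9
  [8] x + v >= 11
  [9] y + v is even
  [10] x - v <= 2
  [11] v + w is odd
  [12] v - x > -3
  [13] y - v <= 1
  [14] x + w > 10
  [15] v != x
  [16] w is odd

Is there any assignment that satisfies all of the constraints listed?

One satisfying assignment is x = 7, y = 4, z = 4, w = 5, v = 6.
For the less obvious constraints — constraint 1: v - w = 1; constraint 3: x + y = 11; constraint 5: x - w = 2 — and the others hold by inspection.

Satisfiable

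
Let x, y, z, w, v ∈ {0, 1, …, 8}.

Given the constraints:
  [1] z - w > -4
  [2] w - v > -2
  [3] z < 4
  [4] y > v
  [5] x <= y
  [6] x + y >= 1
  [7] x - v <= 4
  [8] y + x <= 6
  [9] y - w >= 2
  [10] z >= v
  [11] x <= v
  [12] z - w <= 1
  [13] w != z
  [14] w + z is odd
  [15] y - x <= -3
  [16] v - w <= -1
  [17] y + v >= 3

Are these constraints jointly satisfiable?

Unsatisfiable

Constraints 7, 9, 15, and 16 give v − x ≥ -4, x − y ≥ 3, y − w ≥ 2, w − v ≥ 1.
Adding all 4 inequalities: the left sides telescope to 0, and the right sides sum to (-4) + 3 + 2 + 1 = 2. So 0 ≥ 2, which is false.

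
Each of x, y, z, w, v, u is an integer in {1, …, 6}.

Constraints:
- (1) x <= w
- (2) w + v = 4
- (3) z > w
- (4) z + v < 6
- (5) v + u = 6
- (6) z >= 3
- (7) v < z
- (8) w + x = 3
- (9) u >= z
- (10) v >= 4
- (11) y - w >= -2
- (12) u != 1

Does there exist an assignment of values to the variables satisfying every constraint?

Unsatisfiable

From constraint 10: v ≥ 4. From constraints 6 and 9: u ≥ z ≥ 3. Hence v + u ≥ 7. But constraint 5 requires v + u = 6, and 6 < 7. Contradiction.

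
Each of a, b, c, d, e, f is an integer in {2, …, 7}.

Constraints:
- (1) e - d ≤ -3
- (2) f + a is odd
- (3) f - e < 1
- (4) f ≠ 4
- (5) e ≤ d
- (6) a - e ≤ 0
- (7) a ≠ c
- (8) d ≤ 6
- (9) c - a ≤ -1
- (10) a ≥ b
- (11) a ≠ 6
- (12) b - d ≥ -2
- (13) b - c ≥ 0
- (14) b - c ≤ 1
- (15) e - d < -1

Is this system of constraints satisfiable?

Constraints 1, 6, 9, 12, and 14 give d − e ≥ 3, e − a ≥ 0, a − c ≥ 1, c − b ≥ -1, b − d ≥ -2.
Adding all 5 inequalities: the left sides telescope to 0, and the right sides sum to 3 + 0 + 1 + (-1) + (-2) = 1. So 0 ≥ 1, which is false.

Unsatisfiable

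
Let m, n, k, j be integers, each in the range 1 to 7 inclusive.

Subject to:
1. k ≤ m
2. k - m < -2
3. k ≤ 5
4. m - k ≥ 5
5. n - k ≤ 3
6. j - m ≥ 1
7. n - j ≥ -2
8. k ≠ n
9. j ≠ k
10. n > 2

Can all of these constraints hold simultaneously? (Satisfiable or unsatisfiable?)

Unsatisfiable

Constraints 4, 5, 6, and 7 give k − n ≥ -3, n − j ≥ -2, j − m ≥ 1, m − k ≥ 5.
Adding all 4 inequalities: the left sides telescope to 0, and the right sides sum to (-3) + (-2) + 1 + 5 = 1. So 0 ≥ 1, which is false.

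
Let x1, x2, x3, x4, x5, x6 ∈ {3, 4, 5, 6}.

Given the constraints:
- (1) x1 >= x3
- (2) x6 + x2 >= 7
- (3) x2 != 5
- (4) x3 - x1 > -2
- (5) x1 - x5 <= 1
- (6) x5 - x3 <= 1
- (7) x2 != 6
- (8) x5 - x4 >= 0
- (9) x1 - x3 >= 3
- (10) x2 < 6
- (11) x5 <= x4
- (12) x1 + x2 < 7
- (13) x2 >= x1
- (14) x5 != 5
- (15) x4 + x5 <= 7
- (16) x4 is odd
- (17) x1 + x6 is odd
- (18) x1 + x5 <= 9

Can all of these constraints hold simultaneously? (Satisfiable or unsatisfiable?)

Constraints 5, 6, and 9 give x3 − x5 ≥ -1, x5 − x1 ≥ -1, x1 − x3 ≥ 3.
Adding all 3 inequalities: the left sides telescope to 0, and the right sides sum to (-1) + (-1) + 3 = 1. So 0 ≥ 1, which is false.

Unsatisfiable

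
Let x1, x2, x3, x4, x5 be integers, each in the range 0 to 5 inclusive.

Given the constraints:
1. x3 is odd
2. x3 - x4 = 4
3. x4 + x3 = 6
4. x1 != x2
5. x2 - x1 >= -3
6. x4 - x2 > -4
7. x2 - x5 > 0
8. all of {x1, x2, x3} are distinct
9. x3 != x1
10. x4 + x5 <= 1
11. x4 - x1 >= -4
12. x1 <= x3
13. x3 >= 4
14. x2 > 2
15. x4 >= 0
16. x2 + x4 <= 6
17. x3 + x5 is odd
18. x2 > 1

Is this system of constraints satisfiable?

Take x1 = 4, x2 = 3, x3 = 5, x4 = 1, x5 = 0. Then constraint 2: x3 - x4 = 4; constraint 3: x4 + x3 = 6, and every other listed constraint is also met.

Satisfiable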